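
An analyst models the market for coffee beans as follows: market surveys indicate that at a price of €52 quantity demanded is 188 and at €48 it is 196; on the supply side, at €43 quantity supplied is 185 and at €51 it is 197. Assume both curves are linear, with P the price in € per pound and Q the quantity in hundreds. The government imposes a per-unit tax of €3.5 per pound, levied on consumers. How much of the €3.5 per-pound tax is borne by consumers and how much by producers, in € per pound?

Demand slope: (196 − 188)/(48 − 52) = -2, so Qd = 292 − 2P.
Supply slope: (197 − 185)/(51 − 43) = 1.5, so Qs = 1.5P + 120.5.
Without the tax, 292 − 2P = 1.5P + 120.5 gives 3.5P = 171.5, so P* = €49 and Q* = 194.
With the tax collected from consumers, demand (in seller-price terms) shifts: Qd = 292 − 2(P + 3.5).
New equilibrium: consumers pay €50.5, producers receive €47, Q = 191. (Wedge: Pb − Ps = 3.5.)
Burden on consumers: €1.5; on producers: €2. (They sum to €3.5.)

Consumers bear €1.5 per pound; producers bear €2 per pound.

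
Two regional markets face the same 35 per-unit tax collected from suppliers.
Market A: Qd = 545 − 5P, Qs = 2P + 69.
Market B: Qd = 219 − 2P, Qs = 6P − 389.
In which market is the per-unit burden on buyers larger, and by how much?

Market B, by 16.25.

Market A: pre-tax P* = 68, Q* = 205; post-tax Q = 155; per-unit burden on buyers = 10.
Market B: pre-tax P* = 76, Q* = 67; post-tax Q = 14.5; per-unit burden on buyers = 26.25.
Difference: 10 vs 26.25 → market B is larger by 16.25.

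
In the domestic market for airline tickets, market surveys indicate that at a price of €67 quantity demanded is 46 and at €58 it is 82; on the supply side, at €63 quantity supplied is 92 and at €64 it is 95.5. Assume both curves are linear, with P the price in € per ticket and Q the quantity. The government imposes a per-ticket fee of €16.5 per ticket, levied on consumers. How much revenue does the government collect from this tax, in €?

Demand slope: (82 − 46)/(58 − 67) = -4, so Qd = 314 − 4P.
Supply slope: (95.5 − 92)/(64 − 63) = 3.5, so Qs = 3.5P − 128.5.
Without the tax, 314 − 4P = 3.5P − 128.5 gives 7.5P = 442.5, so P* = €59 and Q* = 78.
With the tax collected from consumers, demand (in seller-price terms) shifts: Qd = 314 − 4(P + 16.5).
New equilibrium: consumers pay €66.7, sellers receive €50.2, Q = 47.2. (Wedge: Pb − Ps = 16.5.)
Revenue = t · Q = 16.5 · 47.2 = €778.8.

Tax revenue = €778.8.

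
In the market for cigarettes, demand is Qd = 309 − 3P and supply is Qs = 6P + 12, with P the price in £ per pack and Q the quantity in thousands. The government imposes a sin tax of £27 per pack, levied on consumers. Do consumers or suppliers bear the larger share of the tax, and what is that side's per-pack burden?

Without the tax, 309 − 3P = 6P + 12 gives 9P = 297, so P* = £33 and Q* = 210.
With the tax collected from consumers, demand (in seller-price terms) shifts: Qd = 309 − 3(P + 27).
Solving gives Q = 156 with consumers paying £51 and suppliers receiving £24 (the £27 wedge).
Per-pack burden: consumers £18, suppliers £9.
Consumers take the larger share because demand is less price-elastic here (demand slope 3 vs supply slope 6).
The less price-elastic side of the market bears the larger share of a per-unit tax.

Consumers bear the larger share: £18 per pack.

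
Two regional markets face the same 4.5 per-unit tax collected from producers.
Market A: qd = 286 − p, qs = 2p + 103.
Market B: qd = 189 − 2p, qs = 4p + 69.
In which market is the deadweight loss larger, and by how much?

Market B, by 6.75.

Market A: pre-tax p* = 61, q* = 225; post-tax q = 222; deadweight loss = 6.75.
Market B: pre-tax p* = 20, q* = 149; post-tax q = 143; deadweight loss = 13.5.
Difference: 6.75 vs 13.5 → market B is larger by 6.75.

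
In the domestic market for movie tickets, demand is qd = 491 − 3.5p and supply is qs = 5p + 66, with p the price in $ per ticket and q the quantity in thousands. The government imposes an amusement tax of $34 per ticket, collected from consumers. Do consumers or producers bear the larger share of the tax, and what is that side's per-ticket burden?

Consumers bear the larger share: $20 per ticket.

Without the tax, 491 − 3.5p = 5p + 66 gives 8.5p = 425, so p* = $50 and q* = 316.
With the tax collected from consumers, demand (in seller-price terms) shifts: qd = 491 − 3.5(p + 34).
Solving gives q = 246 with consumers paying $70 and producers receiving $36 (the $34 wedge).
Per-ticket burden: consumers $20, producers $14.
Consumers take the larger share because demand is less price-elastic here (demand slope 3.5 vs supply slope 5).
The less price-elastic side of the market bears the larger share of a per-unit tax.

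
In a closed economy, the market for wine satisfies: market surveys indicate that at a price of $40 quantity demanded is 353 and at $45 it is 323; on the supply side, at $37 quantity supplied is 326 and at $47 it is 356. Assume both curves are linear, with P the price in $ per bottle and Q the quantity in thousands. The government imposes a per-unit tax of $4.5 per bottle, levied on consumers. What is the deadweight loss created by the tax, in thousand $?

Demand slope: (323 − 353)/(45 − 40) = -6, so Qd = 593 − 6P.
Supply slope: (356 − 326)/(47 − 37) = 3, so Qs = 3P + 215.
Without the tax, 593 − 6P = 3P + 215 gives 9P = 378, so P* = $42 and Q* = 341.
With the tax collected from consumers, demand (in seller-price terms) shifts: Qd = 593 − 6(P + 4.5).
Solving gives Q = 332 with consumers paying $43.5 and suppliers receiving $39 (the $4.5 wedge).
Quantity falls by |ΔQ| = |341 − 332| = 9.
DWL = ½ · t · |ΔQ| = ½ · 4.5 · 9 = $20.25.

Deadweight loss = $20.25 thousand.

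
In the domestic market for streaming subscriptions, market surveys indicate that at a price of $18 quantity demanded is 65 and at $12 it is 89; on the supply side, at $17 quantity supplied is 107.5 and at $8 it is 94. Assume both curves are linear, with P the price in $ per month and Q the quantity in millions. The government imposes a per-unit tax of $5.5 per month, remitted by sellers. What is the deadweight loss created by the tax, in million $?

Deadweight loss = $16.5 million.

Demand slope: (89 − 65)/(12 − 18) = -4, so Qd = 137 − 4P.
Supply slope: (94 − 107.5)/(8 − 17) = 1.5, so Qs = 1.5P + 82.
Without the tax, 137 − 4P = 1.5P + 82 gives 5.5P = 55, so P* = $10 and Q* = 97.
With the tax collected from sellers, supply shifts: Qs = 1.5(P − 5.5) + 82.
Solving gives Q = 91 with buyers paying $11.5 and sellers receiving $6 (the $5.5 wedge).
Quantity falls by |ΔQ| = |97 − 91| = 6.
DWL = ½ · t · |ΔQ| = ½ · 5.5 · 6 = $16.5.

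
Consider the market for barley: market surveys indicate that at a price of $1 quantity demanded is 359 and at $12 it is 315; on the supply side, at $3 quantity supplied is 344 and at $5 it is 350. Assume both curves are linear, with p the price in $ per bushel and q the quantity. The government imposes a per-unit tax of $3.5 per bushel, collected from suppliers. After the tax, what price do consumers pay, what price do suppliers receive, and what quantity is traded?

Demand slope: (315 − 359)/(12 − 1) = -4, so qd = 363 − 4p.
Supply slope: (350 − 344)/(5 − 3) = 3, so qs = 3p + 335.
Before the tax: set 363 − 4p = 3p + 335 → p* = $4, q* = 347.
With the tax collected from suppliers, supply shifts: qs = 3(p − 3.5) + 335.
Solving gives q = 341 with consumers paying $5.5 and suppliers receiving $2 (the $3.5 wedge).
The less price-elastic side of the market bears the larger share of a per-unit tax.

Consumers pay $5.5; suppliers receive $2; quantity = 341.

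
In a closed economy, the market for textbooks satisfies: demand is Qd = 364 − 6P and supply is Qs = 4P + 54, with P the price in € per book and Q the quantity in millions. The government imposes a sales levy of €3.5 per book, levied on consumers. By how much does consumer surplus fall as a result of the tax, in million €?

Consumer surplus falls by €243.32 million.

Without the tax, 364 − 6P = 4P + 54 gives 10P = 310, so P* = €31 and Q* = 178.
With the tax collected from consumers, demand (in seller-price terms) shifts: Qd = 364 − 6(P + 3.5).
New equilibrium: consumers pay €32.4, sellers receive €28.9, Q = 169.6. (Wedge: Pb − Ps = 3.5.)
ΔCS is the trapezoid between Q = 169.6 and Q = 178 of height €1.4: ½ · (178 + 169.6) · 1.4 = €243.32.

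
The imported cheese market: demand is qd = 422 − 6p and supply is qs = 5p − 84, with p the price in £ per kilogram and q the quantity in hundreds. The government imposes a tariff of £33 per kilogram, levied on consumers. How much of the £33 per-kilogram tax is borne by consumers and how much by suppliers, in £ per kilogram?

Consumers bear £15 per kilogram; suppliers bear £18 per kilogram.

Without the tax, 422 − 6p = 5p − 84 gives 11p = 506, so p* = £46 and q* = 146.
With the tax collected from consumers, demand (in seller-price terms) shifts: qd = 422 − 6(p + 33).
Solving gives q = 56 with consumers paying £61 and suppliers receiving £28 (the £33 wedge).
Burden on consumers: £15; on suppliers: £18. (They sum to £33.)
The less price-elastic side of the market bears the larger share of a per-unit tax.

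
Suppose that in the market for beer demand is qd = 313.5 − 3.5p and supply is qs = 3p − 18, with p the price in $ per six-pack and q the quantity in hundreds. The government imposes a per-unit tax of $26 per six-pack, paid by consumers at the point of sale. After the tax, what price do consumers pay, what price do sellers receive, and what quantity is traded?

Consumers pay $63; sellers receive $37; quantity = 93.

Without the tax, 313.5 − 3.5p = 3p − 18 gives 6.5p = 331.5, so p* = $51 and q* = 135.
With the tax collected from consumers, demand (in seller-price terms) shifts: qd = 313.5 − 3.5(p + 26).
Solving gives q = 93 with consumers paying $63 and sellers receiving $37 (the $26 wedge).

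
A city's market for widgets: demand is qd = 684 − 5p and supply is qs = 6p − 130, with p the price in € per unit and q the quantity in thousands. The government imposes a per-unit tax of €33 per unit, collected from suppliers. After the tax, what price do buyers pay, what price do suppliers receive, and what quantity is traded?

Buyers pay €92; suppliers receive €59; quantity = 224.

Without the tax, 684 − 5p = 6p − 130 gives 11p = 814, so p* = €74 and q* = 314.
With the tax collected from suppliers, supply shifts: qs = 6(p − 33) − 130.
New equilibrium: buyers pay €92, suppliers receive €59, q = 224. (Wedge: pb − ps = 33.)
The less price-elastic side of the market bears the larger share of a per-unit tax.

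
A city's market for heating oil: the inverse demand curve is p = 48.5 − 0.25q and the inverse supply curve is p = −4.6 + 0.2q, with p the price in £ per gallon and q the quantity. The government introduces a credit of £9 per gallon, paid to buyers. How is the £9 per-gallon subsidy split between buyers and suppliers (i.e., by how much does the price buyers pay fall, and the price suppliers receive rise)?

Inverting to q(p) form: qd = 194 − 4p; qs = 5p + 23.
Before the subsidy: set 194 − 4p = 5p + 23 → p* = £19, q* = 118.
With a per-unit subsidy paid to buyers, each effectively pays p − 9, so demand becomes qd = 194 − 4(p − 9).
Solving gives q = 138 with buyers paying £14 and suppliers receiving £23 (the £9 wedge).
Gain to buyers: £5; to suppliers: £4. (They sum to £9.)

Buyers gain £5 per gallon; suppliers gain £4 per gallon.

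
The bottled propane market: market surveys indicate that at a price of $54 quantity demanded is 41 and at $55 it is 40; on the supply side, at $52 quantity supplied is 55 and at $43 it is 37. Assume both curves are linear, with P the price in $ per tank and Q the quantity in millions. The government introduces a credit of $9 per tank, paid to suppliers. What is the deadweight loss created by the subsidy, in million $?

Demand slope: (40 − 41)/(55 − 54) = -1, so Qd = 95 − P.
Supply slope: (37 − 55)/(43 − 52) = 2, so Qs = 2P − 49.
Without the subsidy, 95 − P = 2P − 49 gives 3P = 144, so P* = $48 and Q* = 47.
With a per-unit subsidy paid to suppliers, each receives P + 9 per unit sold, so supply becomes Qs = 2(P + 9) − 49.
New equilibrium: consumers pay $42, suppliers receive $51, Q = 53. (Wedge: Pb − Ps = −9.)
Quantity rises by |ΔQ| = |47 − 53| = 6.
DWL = ½ · t · |ΔQ| = ½ · 9 · 6 = $27.

Deadweight loss = $27 million.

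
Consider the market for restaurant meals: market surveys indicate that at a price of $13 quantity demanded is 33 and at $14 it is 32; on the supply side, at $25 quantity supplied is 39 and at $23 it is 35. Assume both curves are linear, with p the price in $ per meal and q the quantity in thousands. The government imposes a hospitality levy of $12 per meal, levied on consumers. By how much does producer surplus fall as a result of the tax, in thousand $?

Demand slope: (32 − 33)/(14 − 13) = -1, so qd = 46 − p.
Supply slope: (35 − 39)/(23 − 25) = 2, so qs = 2p − 11.
Without the tax, 46 − p = 2p − 11 gives 3p = 57, so p* = $19 and q* = 27.
With the tax collected from consumers, demand (in seller-price terms) shifts: qd = 46 − (p + 12).
New equilibrium: consumers pay $27, suppliers receive $15, q = 19. (Wedge: pb − ps = 12.)
ΔPS is the trapezoid between Q = 19 and Q = 27 of height $4: ½ · (27 + 19) · 4 = $92.

Producer surplus falls by $92 thousand.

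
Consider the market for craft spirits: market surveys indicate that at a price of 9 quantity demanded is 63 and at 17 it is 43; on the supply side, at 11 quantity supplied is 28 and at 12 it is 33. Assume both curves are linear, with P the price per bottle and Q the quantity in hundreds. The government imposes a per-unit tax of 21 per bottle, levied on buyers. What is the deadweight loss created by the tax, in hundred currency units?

Deadweight loss = 367.5 hundred.

Demand slope: (43 − 63)/(17 − 9) = -2.5, so Qd = 85.5 − 2.5P.
Supply slope: (33 − 28)/(12 − 11) = 5, so Qs = 5P − 27.
Without the tax, 85.5 − 2.5P = 5P − 27 gives 7.5P = 112.5, so P* = 15 and Q* = 48.
With the tax collected from buyers, demand (in seller-price terms) shifts: Qd = 85.5 − 2.5(P + 21).
New equilibrium: buyers pay 29, sellers receive 8, Q = 13. (Wedge: Pb − Ps = 21.)
Quantity falls by |ΔQ| = |48 − 13| = 35.
DWL = ½ · t · |ΔQ| = ½ · 21 · 35 = 367.5.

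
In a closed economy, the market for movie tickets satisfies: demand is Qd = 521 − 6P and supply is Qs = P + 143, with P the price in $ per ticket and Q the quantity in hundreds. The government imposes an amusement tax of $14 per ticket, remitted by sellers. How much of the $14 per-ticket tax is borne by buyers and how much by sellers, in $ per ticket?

Buyers bear $2 per ticket; sellers bear $12 per ticket.

Before the tax: set 521 − 6P = P + 143 → P* = $54, Q* = 197.
With the tax collected from sellers, supply shifts: Qs = (P − 14) + 143.
New equilibrium: buyers pay $56, sellers receive $42, Q = 185. (Wedge: Pb − Ps = 14.)
Burden on buyers: $2; on sellers: $12. (They sum to $14.)
The less price-elastic side of the market bears the larger share of a per-unit tax.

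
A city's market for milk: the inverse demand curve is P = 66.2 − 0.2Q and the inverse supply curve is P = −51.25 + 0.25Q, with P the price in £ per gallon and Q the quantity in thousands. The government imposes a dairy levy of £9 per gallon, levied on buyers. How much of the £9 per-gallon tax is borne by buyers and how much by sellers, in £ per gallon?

Buyers bear £4 per gallon; sellers bear £5 per gallon.

Inverting to Q(P) form: Qd = 331 − 5P; Qs = 4P + 205.
Without the tax, 331 − 5P = 4P + 205 gives 9P = 126, so P* = £14 and Q* = 261.
With the tax collected from buyers, demand (in seller-price terms) shifts: Qd = 331 − 5(P + 9).
Solving gives Q = 241 with buyers paying £18 and sellers receiving £9 (the £9 wedge).
Burden on buyers: £4; on sellers: £5. (They sum to £9.)
The less price-elastic side of the market bears the larger share of a per-unit tax.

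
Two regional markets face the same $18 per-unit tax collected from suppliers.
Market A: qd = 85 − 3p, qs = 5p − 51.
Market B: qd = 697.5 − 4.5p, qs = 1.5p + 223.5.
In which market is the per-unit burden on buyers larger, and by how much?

Market A: pre-tax p* = $17, q* = 34; post-tax q = 0.25; per-unit burden on buyers = $11.25.
Market B: pre-tax p* = $79, q* = 342; post-tax q = 321.75; per-unit burden on buyers = $4.5.
Difference: $11.25 vs $4.5 → market A is larger by $6.75.

Market A, by $6.75.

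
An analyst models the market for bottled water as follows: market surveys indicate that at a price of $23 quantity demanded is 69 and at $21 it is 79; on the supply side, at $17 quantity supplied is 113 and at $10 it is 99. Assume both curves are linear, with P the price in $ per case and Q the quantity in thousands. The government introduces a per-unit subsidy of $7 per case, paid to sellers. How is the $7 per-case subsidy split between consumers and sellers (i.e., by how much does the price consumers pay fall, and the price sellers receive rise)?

Demand slope: (79 − 69)/(21 − 23) = -5, so Qd = 184 − 5P.
Supply slope: (99 − 113)/(10 − 17) = 2, so Qs = 2P + 79.
Before the subsidy: set 184 − 5P = 2P + 79 → P* = $15, Q* = 109.
With a per-unit subsidy paid to sellers, each receives P + 7 per unit sold, so supply becomes Qs = 2(P + 7) + 79.
Solving gives Q = 119 with consumers paying $13 and sellers receiving $20 (the $7 wedge).
Gain to consumers: $2; to sellers: $5. (They sum to $7.)

Consumers gain $2 per case; sellers gain $5 per case.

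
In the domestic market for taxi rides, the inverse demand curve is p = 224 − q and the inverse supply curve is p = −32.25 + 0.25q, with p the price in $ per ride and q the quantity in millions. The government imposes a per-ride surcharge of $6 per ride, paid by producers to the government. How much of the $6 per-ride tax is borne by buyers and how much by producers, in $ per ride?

Inverting to q(p) form: qd = 224 − p; qs = 4p + 129.
Without the tax, 224 − p = 4p + 129 gives 5p = 95, so p* = $19 and q* = 205.
With the tax collected from producers, supply shifts: qs = 4(p − 6) + 129.
New equilibrium: buyers pay $23.8, producers receive $17.8, q = 200.2. (Wedge: pb − ps = 6.)
Burden on buyers: $4.8; on producers: $1.2. (They sum to $6.)

Buyers bear $4.8 per ride; producers bear $1.2 per ride.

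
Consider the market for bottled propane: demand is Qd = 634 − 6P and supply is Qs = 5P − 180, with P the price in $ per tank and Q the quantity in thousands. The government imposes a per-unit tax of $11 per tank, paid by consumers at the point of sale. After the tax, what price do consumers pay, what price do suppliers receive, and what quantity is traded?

Consumers pay $79; suppliers receive $68; quantity = 160.

Without the tax, 634 − 6P = 5P − 180 gives 11P = 814, so P* = $74 and Q* = 190.
With the tax collected from consumers, demand (in seller-price terms) shifts: Qd = 634 − 6(P + 11).
Solving gives Q = 160 with consumers paying $79 and suppliers receiving $68 (the $11 wedge).
The less price-elastic side of the market bears the larger share of a per-unit tax.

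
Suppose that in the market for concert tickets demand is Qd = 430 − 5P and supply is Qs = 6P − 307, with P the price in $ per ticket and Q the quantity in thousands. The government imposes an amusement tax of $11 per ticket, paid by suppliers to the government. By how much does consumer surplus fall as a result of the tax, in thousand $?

Without the tax, 430 − 5P = 6P − 307 gives 11P = 737, so P* = $67 and Q* = 95.
With the tax collected from suppliers, supply shifts: Qs = 6(P − 11) − 307.
New equilibrium: consumers pay $73, suppliers receive $62, Q = 65. (Wedge: Pb − Ps = 11.)
ΔCS is the trapezoid between Q = 65 and Q = 95 of height $6: ½ · (95 + 65) · 6 = $480.

Consumer surplus falls by $480 thousand.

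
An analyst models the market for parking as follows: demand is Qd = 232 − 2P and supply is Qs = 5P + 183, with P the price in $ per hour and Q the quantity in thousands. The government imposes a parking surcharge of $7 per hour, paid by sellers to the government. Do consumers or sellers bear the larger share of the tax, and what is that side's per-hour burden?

Without the tax, 232 − 2P = 5P + 183 gives 7P = 49, so P* = $7 and Q* = 218.
With the tax collected from sellers, supply shifts: Qs = 5(P − 7) + 183.
New equilibrium: consumers pay $12, sellers receive $5, Q = 208. (Wedge: Pb − Ps = 7.)
Per-hour burden: consumers $5, sellers $2.
Consumers take the larger share because demand is less price-elastic here (demand slope 2 vs supply slope 5).
The less price-elastic side of the market bears the larger share of a per-unit tax.

Consumers bear the larger share: $5 per hour.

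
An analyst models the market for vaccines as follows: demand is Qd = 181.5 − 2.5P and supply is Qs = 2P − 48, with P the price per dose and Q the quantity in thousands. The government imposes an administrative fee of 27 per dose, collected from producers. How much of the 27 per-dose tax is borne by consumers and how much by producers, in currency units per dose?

Consumers bear 12 per dose; producers bear 15 per dose.

Without the tax, 181.5 − 2.5P = 2P − 48 gives 4.5P = 229.5, so P* = 51 and Q* = 54.
With the tax collected from producers, supply shifts: Qs = 2(P − 27) − 48.
Solving gives Q = 24 with consumers paying 63 and producers receiving 36 (the 27 wedge).
Burden on consumers: 12; on producers: 15. (They sum to 27.)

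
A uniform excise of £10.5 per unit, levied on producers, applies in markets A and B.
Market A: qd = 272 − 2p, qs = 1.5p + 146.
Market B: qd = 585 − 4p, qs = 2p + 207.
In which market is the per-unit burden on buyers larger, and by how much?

Market A: pre-tax p* = £36, q* = 200; post-tax q = 191; per-unit burden on buyers = £4.5.
Market B: pre-tax p* = £63, q* = 333; post-tax q = 319; per-unit burden on buyers = £3.5.
Difference: £4.5 vs £3.5 → market A is larger by £1.

Market A, by £1.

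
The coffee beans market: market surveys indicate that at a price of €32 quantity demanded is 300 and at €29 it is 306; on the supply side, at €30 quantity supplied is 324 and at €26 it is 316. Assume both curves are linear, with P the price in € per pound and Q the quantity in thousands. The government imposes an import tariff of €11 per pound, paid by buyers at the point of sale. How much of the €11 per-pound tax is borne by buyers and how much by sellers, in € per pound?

Demand slope: (306 − 300)/(29 − 32) = -2, so Qd = 364 − 2P.
Supply slope: (316 − 324)/(26 − 30) = 2, so Qs = 2P + 264.
Without the tax, 364 − 2P = 2P + 264 gives 4P = 100, so P* = €25 and Q* = 314.
With the tax collected from buyers, demand (in seller-price terms) shifts: Qd = 364 − 2(P + 11).
Solving gives Q = 303 with buyers paying €30.5 and sellers receiving €19.5 (the €11 wedge).
Burden on buyers: €5.5; on sellers: €5.5. (They sum to €11.)
The less price-elastic side of the market bears the larger share of a per-unit tax.

Buyers bear €5.5 per pound; sellers bear €5.5 per pound.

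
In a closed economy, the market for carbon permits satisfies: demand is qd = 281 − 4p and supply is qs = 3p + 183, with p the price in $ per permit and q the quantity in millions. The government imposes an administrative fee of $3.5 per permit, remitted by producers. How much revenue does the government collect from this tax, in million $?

Tax revenue = $766.5 million.

Before the tax: set 281 − 4p = 3p + 183 → p* = $14, q* = 225.
With the tax collected from producers, supply shifts: qs = 3(p − 3.5) + 183.
New equilibrium: consumers pay $15.5, producers receive $12, q = 219. (Wedge: pb − ps = 3.5.)
Revenue = t · Q = 3.5 · 219 = $766.5.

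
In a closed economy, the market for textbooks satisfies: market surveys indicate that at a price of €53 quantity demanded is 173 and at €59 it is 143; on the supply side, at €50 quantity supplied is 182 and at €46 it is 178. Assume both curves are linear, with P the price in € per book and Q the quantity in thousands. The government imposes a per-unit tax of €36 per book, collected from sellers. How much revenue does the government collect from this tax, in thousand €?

Demand slope: (143 − 173)/(59 − 53) = -5, so Qd = 438 − 5P.
Supply slope: (178 − 182)/(46 − 50) = 1, so Qs = P + 132.
Before the tax: set 438 − 5P = P + 132 → P* = €51, Q* = 183.
With the tax collected from sellers, supply shifts: Qs = (P − 36) + 132.
Solving gives Q = 153 with buyers paying €57 and sellers receiving €21 (the €36 wedge).
Revenue = t · Q = 36 · 153 = €5508.

Tax revenue = €5508 thousand.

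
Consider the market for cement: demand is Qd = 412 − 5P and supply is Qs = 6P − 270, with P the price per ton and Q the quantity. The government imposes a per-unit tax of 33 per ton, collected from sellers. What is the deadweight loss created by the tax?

Before the tax: set 412 − 5P = 6P − 270 → P* = 62, Q* = 102.
With the tax collected from sellers, supply shifts: Qs = 6(P − 33) − 270.
Solving gives Q = 12 with consumers paying 80 and sellers receiving 47 (the 33 wedge).
Quantity falls by |ΔQ| = |102 − 12| = 90.
DWL = ½ · t · |ΔQ| = ½ · 33 · 90 = 1485.

Deadweight loss = 1485.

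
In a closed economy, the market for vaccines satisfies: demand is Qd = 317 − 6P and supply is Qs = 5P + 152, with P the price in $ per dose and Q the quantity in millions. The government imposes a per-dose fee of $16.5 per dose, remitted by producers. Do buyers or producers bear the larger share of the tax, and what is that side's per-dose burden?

Producers bear the larger share: $9 per dose.

Without the tax, 317 − 6P = 5P + 152 gives 11P = 165, so P* = $15 and Q* = 227.
With the tax collected from producers, supply shifts: Qs = 5(P − 16.5) + 152.
Solving gives Q = 182 with buyers paying $22.5 and producers receiving $6 (the $16.5 wedge).
Per-dose burden: buyers $7.5, producers $9.
Producers take the larger share because supply is less price-elastic here (demand slope 6 vs supply slope 5).
The less price-elastic side of the market bears the larger share of a per-unit tax.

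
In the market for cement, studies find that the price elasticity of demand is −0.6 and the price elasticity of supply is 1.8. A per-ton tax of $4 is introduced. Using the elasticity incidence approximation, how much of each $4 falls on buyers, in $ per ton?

Incidence ratio: buyers' share ≈ εs / (εs + |εd|) = 1.8 / (1.8 + 0.6) = 0.75.
So buyers bear ≈ 0.75 × $4 = $3; producers bear $1.

Buyers bear ≈ $3 per ton.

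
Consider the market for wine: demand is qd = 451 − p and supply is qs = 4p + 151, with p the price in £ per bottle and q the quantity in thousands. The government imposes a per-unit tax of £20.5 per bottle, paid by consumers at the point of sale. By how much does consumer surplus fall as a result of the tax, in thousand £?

Before the tax: set 451 − p = 4p + 151 → p* = £60, q* = 391.
With the tax collected from consumers, demand (in seller-price terms) shifts: qd = 451 − (p + 20.5).
Solving gives q = 374.6 with consumers paying £76.4 and suppliers receiving £55.9 (the £20.5 wedge).
ΔCS is the trapezoid between Q = 374.6 and Q = 391 of height £16.4: ½ · (391 + 374.6) · 16.4 = £6277.92.

Consumer surplus falls by £6277.92 thousand.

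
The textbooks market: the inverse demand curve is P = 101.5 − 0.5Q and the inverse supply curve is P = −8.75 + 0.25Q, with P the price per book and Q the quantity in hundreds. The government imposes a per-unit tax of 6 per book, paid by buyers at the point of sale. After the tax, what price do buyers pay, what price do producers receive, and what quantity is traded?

Buyers pay 32; producers receive 26; quantity = 139.

Rewrite in direct form: Qd = 203 − 2P and Qs = 4P + 35.
Without the tax, 203 − 2P = 4P + 35 gives 6P = 168, so P* = 28 and Q* = 147.
With the tax collected from buyers, demand (in seller-price terms) shifts: Qd = 203 − 2(P + 6).
New equilibrium: buyers pay 32, producers receive 26, Q = 139. (Wedge: Pb − Ps = 6.)
The less price-elastic side of the market bears the larger share of a per-unit tax.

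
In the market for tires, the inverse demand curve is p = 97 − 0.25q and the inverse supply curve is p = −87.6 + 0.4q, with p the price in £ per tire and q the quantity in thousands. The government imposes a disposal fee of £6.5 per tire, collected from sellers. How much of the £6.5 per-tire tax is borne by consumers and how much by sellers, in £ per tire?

Consumers bear £2.5 per tire; sellers bear £4 per tire.

Rewrite in direct form: qd = 388 − 4p and qs = 2.5p + 219.
Before the tax: set 388 − 4p = 2.5p + 219 → p* = £26, q* = 284.
With the tax collected from sellers, supply shifts: qs = 2.5(p − 6.5) + 219.
New equilibrium: consumers pay £28.5, sellers receive £22, q = 274. (Wedge: pb − ps = 6.5.)
Burden on consumers: £2.5; on sellers: £4. (They sum to £6.5.)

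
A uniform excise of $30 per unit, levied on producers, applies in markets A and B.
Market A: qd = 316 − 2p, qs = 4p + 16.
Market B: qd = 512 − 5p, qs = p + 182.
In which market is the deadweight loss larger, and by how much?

Market A: pre-tax p* = $50, q* = 216; post-tax q = 176; deadweight loss = $600.
Market B: pre-tax p* = $55, q* = 237; post-tax q = 212; deadweight loss = $375.
Difference: $600 vs $375 → market A is larger by $225.

Market A, by $225.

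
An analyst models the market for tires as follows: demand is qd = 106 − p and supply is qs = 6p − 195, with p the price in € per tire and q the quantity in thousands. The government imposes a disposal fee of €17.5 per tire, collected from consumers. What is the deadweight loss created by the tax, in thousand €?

Without the tax, 106 − p = 6p − 195 gives 7p = 301, so p* = €43 and q* = 63.
With the tax collected from consumers, demand (in seller-price terms) shifts: qd = 106 − (p + 17.5).
New equilibrium: consumers pay €58, sellers receive €40.5, q = 48. (Wedge: pb − ps = 17.5.)
Quantity falls by |ΔQ| = |63 − 48| = 15.
DWL = ½ · t · |ΔQ| = ½ · 17.5 · 15 = €131.25.

Deadweight loss = €131.25 thousand.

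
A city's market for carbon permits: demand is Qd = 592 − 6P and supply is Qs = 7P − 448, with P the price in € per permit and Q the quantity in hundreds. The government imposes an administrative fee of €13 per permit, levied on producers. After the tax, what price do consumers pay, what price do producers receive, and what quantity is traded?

Consumers pay €87; producers receive €74; quantity = 70.

Before the tax: set 592 − 6P = 7P − 448 → P* = €80, Q* = 112.
With the tax collected from producers, supply shifts: Qs = 7(P − 13) − 448.
New equilibrium: consumers pay €87, producers receive €74, Q = 70. (Wedge: Pb − Ps = 13.)
The less price-elastic side of the market bears the larger share of a per-unit tax.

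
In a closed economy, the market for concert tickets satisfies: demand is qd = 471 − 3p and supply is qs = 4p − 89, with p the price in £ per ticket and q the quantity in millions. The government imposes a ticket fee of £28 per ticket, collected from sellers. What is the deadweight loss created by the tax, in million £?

Deadweight loss = £672 million.

Without the tax, 471 − 3p = 4p − 89 gives 7p = 560, so p* = £80 and q* = 231.
With the tax collected from sellers, supply shifts: qs = 4(p − 28) − 89.
Solving gives q = 183 with buyers paying £96 and sellers receiving £68 (the £28 wedge).
Quantity falls by |ΔQ| = |231 − 183| = 48.
DWL = ½ · t · |ΔQ| = ½ · 28 · 48 = £672.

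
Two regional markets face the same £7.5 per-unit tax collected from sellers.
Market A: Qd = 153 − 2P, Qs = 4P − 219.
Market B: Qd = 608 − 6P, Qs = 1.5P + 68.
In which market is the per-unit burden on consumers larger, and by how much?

Market A: pre-tax P* = £62, Q* = 29; post-tax Q = 19; per-unit burden on consumers = £5.
Market B: pre-tax P* = £72, Q* = 176; post-tax Q = 167; per-unit burden on consumers = £1.5.
Difference: £5 vs £1.5 → market A is larger by £3.5.

Market A, by £3.5.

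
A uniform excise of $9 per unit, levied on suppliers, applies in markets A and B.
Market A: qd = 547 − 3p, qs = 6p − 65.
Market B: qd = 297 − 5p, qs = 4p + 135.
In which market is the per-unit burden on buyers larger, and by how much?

Market A, by $2.

Market A: pre-tax p* = $68, q* = 343; post-tax q = 325; per-unit burden on buyers = $6.
Market B: pre-tax p* = $18, q* = 207; post-tax q = 187; per-unit burden on buyers = $4.
Difference: $6 vs $4 → market A is larger by $2.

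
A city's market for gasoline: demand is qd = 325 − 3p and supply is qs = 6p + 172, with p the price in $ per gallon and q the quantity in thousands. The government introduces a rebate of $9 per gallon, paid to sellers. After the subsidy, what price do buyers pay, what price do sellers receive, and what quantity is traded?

Buyers pay $11; sellers receive $20; quantity = 292.

Without the subsidy, 325 − 3p = 6p + 172 gives 9p = 153, so p* = $17 and q* = 274.
With a per-unit subsidy paid to sellers, each receives p + 9 per unit sold, so supply becomes qs = 6(p + 9) + 172.
Solving gives q = 292 with buyers paying $11 and sellers receiving $20 (the $9 wedge).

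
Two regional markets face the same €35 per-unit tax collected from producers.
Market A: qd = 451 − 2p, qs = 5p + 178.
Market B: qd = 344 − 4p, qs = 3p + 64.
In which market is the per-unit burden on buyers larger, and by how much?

Market A: pre-tax p* = €39, q* = 373; post-tax q = 323; per-unit burden on buyers = €25.
Market B: pre-tax p* = €40, q* = 184; post-tax q = 124; per-unit burden on buyers = €15.
Difference: €25 vs €15 → market A is larger by €10.

Market A, by €10.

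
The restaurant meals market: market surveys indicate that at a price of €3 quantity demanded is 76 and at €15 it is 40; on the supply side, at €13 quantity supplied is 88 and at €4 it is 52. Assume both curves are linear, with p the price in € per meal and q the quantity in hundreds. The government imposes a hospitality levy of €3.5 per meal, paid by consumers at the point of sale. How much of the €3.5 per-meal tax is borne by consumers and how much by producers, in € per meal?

Demand slope: (40 − 76)/(15 − 3) = -3, so qd = 85 − 3p.
Supply slope: (52 − 88)/(4 − 13) = 4, so qs = 4p + 36.
Without the tax, 85 − 3p = 4p + 36 gives 7p = 49, so p* = €7 and q* = 64.
With the tax collected from consumers, demand (in seller-price terms) shifts: qd = 85 − 3(p + 3.5).
Solving gives q = 58 with consumers paying €9 and producers receiving €5.5 (the €3.5 wedge).
Burden on consumers: €2; on producers: €1.5. (They sum to €3.5.)

Consumers bear €2 per meal; producers bear €1.5 per meal.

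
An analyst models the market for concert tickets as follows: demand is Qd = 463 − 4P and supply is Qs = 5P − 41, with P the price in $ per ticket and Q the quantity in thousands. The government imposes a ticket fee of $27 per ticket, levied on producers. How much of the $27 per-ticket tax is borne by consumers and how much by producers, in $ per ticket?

Without the tax, 463 − 4P = 5P − 41 gives 9P = 504, so P* = $56 and Q* = 239.
With the tax collected from producers, supply shifts: Qs = 5(P − 27) − 41.
Solving gives Q = 179 with consumers paying $71 and producers receiving $44 (the $27 wedge).
Burden on consumers: $15; on producers: $12. (They sum to $27.)

Consumers bear $15 per ticket; producers bear $12 per ticket.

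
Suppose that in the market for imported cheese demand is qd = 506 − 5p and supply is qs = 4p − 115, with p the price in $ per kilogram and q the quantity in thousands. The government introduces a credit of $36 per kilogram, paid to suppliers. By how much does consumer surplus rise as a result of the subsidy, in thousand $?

Before the subsidy: set 506 − 5p = 4p − 115 → p* = $69, q* = 161.
With a per-unit subsidy paid to suppliers, each receives p + 36 per unit sold, so supply becomes qs = 4(p + 36) − 115.
New equilibrium: consumers pay $53, suppliers receive $89, q = 241. (Wedge: pb − ps = −36.)
ΔCS is the trapezoid between Q = 241 and Q = 161 of height $16: ½ · (161 + 241) · 16 = $3216.

Consumer surplus rises by $3216 thousand.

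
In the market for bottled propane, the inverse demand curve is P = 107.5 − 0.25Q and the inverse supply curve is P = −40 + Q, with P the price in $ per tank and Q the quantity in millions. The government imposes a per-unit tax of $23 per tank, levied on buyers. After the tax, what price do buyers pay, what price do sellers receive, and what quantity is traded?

Inverting to Q(P) form: Qd = 430 − 4P; Qs = P + 40.
Without the tax, 430 − 4P = P + 40 gives 5P = 390, so P* = $78 and Q* = 118.
With the tax collected from buyers, demand (in seller-price terms) shifts: Qd = 430 − 4(P + 23).
New equilibrium: buyers pay $82.6, sellers receive $59.6, Q = 99.6. (Wedge: Pb − Ps = 23.)
The less price-elastic side of the market bears the larger share of a per-unit tax.

Buyers pay $82.6; sellers receive $59.6; quantity = 99.6.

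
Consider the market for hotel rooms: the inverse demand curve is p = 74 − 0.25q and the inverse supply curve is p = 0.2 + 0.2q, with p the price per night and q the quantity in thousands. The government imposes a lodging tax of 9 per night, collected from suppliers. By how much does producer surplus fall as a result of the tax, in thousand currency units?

Producer surplus falls by 616 thousand.

Rewrite in direct form: qd = 296 − 4p and qs = 5p − 1.
Without the tax, 296 − 4p = 5p − 1 gives 9p = 297, so p* = 33 and q* = 164.
With the tax collected from suppliers, supply shifts: qs = 5(p − 9) − 1.
New equilibrium: buyers pay 38, suppliers receive 29, q = 144. (Wedge: pb − ps = 9.)
ΔPS is the trapezoid between Q = 144 and Q = 164 of height 4: ½ · (164 + 144) · 4 = 616.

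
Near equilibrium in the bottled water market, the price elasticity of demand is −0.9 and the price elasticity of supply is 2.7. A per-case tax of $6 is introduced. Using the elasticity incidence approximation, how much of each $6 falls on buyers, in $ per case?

Buyers bear ≈ $4.5 per case.

Incidence ratio: buyers' share ≈ εs / (εs + |εd|) = 2.7 / (2.7 + 0.9) = 0.75.
So buyers bear ≈ 0.75 × $6 = $4.5; producers bear $1.5.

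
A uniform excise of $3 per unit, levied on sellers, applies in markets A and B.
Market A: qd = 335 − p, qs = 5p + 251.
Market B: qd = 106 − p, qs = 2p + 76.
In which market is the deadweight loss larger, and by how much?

Market A: pre-tax p* = $14, q* = 321; post-tax q = 318.5; deadweight loss = $3.75.
Market B: pre-tax p* = $10, q* = 96; post-tax q = 94; deadweight loss = $3.
Difference: $3.75 vs $3 → market A is larger by $0.75.

Market A, by $0.75.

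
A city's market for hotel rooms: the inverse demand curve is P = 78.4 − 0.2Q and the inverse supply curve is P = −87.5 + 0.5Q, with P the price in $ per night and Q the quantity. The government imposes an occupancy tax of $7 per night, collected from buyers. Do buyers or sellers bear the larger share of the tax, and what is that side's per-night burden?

Rewrite in direct form: Qd = 392 − 5P and Qs = 2P + 175.
Without the tax, 392 − 5P = 2P + 175 gives 7P = 217, so P* = $31 and Q* = 237.
With the tax collected from buyers, demand (in seller-price terms) shifts: Qd = 392 − 5(P + 7).
New equilibrium: buyers pay $33, sellers receive $26, Q = 227. (Wedge: Pb − Ps = 7.)
Per-night burden: buyers $2, sellers $5.
Sellers take the larger share because supply is less price-elastic here (demand slope 5 vs supply slope 2).

Sellers bear the larger share: $5 per night.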